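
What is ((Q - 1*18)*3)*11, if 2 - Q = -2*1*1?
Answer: -462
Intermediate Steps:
Q = 4 (Q = 2 - (-2*1) = 2 - (-2) = 2 - 1*(-2) = 2 + 2 = 4)
((Q - 1*18)*3)*11 = ((4 - 1*18)*3)*11 = ((4 - 18)*3)*11 = -14*3*11 = -42*11 = -462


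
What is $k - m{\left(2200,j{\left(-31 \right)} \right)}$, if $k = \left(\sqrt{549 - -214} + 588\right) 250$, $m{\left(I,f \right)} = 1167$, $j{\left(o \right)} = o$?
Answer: $145833 + 250 \sqrt{763} \approx 1.5274 \cdot 10^{5}$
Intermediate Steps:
$k = 147000 + 250 \sqrt{763}$ ($k = \left(\sqrt{549 + \left(-65 + 279\right)} + 588\right) 250 = \left(\sqrt{549 + 214} + 588\right) 250 = \left(\sqrt{763} + 588\right) 250 = \left(588 + \sqrt{763}\right) 250 = 147000 + 250 \sqrt{763} \approx 1.5391 \cdot 10^{5}$)
$k - m{\left(2200,j{\left(-31 \right)} \right)} = \left(147000 + 250 \sqrt{763}\right) - 1167 = 145833 + 250 \sqrt{763}$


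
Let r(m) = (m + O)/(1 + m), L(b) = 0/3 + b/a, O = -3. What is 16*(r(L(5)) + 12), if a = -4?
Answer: 464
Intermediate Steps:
L(b) = -b/4 (L(b) = 0/3 + b/(-4) = 0*(⅓) + b*(-¼) = 0 - b/4 = -b/4)
r(m) = (-3 + m)/(1 + m) (r(m) = (m - 3)/(1 + m) = (-3 + m)/(1 + m))
16*(r(L(5)) + 12) = 16*((-3 - ¼*5)/(1 - ¼*5) + 12) = 16*((-3 - 5/4)/(1 - 5/4) + 12) = 16*(-17/4/(-¼) + 12) = 16*(-4*(-17/4) + 12) = 16*(17 + 12) = 16*29 = 464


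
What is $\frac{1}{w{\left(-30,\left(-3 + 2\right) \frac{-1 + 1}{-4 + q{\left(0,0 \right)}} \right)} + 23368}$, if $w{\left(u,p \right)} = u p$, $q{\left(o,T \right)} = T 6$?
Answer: $\frac{1}{23368} \approx 4.2794 \cdot 10^{-5}$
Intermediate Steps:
$q{\left(o,T \right)} = 6 T$
$w{\left(u,p \right)} = p u$
$\frac{1}{w{\left(-30,\left(-3 + 2\right) \frac{-1 + 1}{-4 + q{\left(0,0 \right)}} \right)} + 23368} = \frac{1}{\left(-3 + 2\right) \frac{-1 + 1}{-4 + 6 \cdot 0} \left(-30\right) + 23368} = \frac{1}{- \frac{0}{-4 + 0} \left(-30\right) + 23368} = \frac{1}{- \frac{0}{-4} \left(-30\right) + 23368} = \frac{1}{- \frac{0 \left(-1\right)}{4} \left(-30\right) + 23368} = \frac{1}{\left(-1\right) 0 \left(-30\right) + 23368} = \frac{1}{0 \left(-30\right) + 23368} = \frac{1}{0 + 23368} = \frac{1}{23368}$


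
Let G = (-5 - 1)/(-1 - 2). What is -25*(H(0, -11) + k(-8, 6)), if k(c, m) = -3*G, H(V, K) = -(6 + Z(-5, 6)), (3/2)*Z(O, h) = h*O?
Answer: -200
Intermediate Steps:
Z(O, h) = 2*O*h/3 (Z(O, h) = 2*(h*O)/3 = 2*(O*h)/3 = 2*O*h/3)
H(V, K) = 14 (H(V, K) = -(6 + (⅔)*(-5)*6) = -(6 - 20) = -1*(-14) = 14)
G = 2 (G = -6/(-3) = -6*(-⅓) = 2)
k(c, m) = -6 (k(c, m) = -3*2 = -6)
-25*(H(0, -11) + k(-8, 6)) = -25*(14 - 6) = -25*8 = -200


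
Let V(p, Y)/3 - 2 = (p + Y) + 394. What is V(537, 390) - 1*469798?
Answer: -465829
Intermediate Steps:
V(p, Y) = 1188 + 3*Y + 3*p (V(p, Y) = 6 + 3*((p + Y) + 394) = 6 + 3*((Y + p) + 394) = 6 + 3*(394 + Y + p) = 6 + (1182 + 3*Y + 3*p) = 1188 + 3*Y + 3*p)
V(537, 390) - 1*469798 = (1188 + 3*390 + 3*537) - 1*469798 = (1188 + 1170 + 1611) - 469798 = 3969 - 469798 = -465829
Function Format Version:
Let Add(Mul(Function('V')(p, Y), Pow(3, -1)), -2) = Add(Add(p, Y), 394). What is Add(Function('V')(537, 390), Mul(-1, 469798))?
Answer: -465829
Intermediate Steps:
Function('V')(p, Y) = Add(1188, Mul(3, Y), Mul(3, p)) (Function('V')(p, Y) = Add(6, Mul(3, Add(Add(p, Y), 394))) = Add(6, Mul(3, Add(Add(Y, p), 394))) = Add(6, Mul(3, Add(394, Y, p))) = Add(6, Add(1182, Mul(3, Y), Mul(3, p))) = Add(1188, Mul(3, Y), Mul(3, p)))
Add(Function('V')(537, 390), Mul(-1, 469798)) = Add(Add(1188, Mul(3, 390), Mul(3, 537)), Mul(-1, 469798)) = Add(Add(1188, 1170, 1611), -469798) = Add(3969, -469798) = -465829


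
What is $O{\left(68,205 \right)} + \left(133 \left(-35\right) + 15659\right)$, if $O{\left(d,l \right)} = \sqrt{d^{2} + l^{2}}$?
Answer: $11004 + \sqrt{46649} \approx 11220.0$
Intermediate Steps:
$O{\left(68,205 \right)} + \left(133 \left(-35\right) + 15659\right) = \sqrt{68^{2} + 205^{2}} + \left(133 \left(-35\right) + 15659\right) = \sqrt{4624 + 42025} + \left(-4655 + 15659\right) = \sqrt{46649} + 11004 = 11004 + \sqrt{46649}$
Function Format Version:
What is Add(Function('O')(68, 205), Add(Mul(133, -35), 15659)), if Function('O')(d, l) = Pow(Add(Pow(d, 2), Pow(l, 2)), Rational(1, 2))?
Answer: Add(11004, Pow(46649, Rational(1, 2))) ≈ 11220.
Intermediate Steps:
Add(Function('O')(68, 205), Add(Mul(133, -35), 15659)) = Add(Pow(Add(Pow(68, 2), Pow(205, 2)), Rational(1, 2)), Add(Mul(133, -35), 15659)) = Add(Pow(Add(4624, 42025), Rational(1, 2)), Add(-4655, 15659)) = Add(Pow(46649, Rational(1, 2)), 11004) = Add(11004, Pow(46649, Rational(1, 2)))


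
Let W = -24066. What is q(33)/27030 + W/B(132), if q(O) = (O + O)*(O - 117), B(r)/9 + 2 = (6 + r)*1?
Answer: -358001/18020 ≈ -19.867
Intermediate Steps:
B(r) = 36 + 9*r (B(r) = -18 + 9*((6 + r)*1) = -18 + 9*(6 + r) = -18 + (54 + 9*r) = 36 + 9*r)
q(O) = 2*O*(-117 + O) (q(O) = (2*O)*(-117 + O) = 2*O*(-117 + O))
q(33)/27030 + W/B(132) = (2*33*(-117 + 33))/27030 - 24066/(36 + 9*132) = (2*33*(-84))*(1/27030) - 24066/(36 + 1188) = -5544*1/27030 - 24066/1224 = -924/4505 - 24066*1/1224 = -924/4505 - 1337/68 = -358001/18020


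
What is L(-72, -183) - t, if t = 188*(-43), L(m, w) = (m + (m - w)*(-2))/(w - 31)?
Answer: 865135/107 ≈ 8085.4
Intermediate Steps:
L(m, w) = (-m + 2*w)/(-31 + w) (L(m, w) = (m + (-2*m + 2*w))/(-31 + w) = (-m + 2*w)/(-31 + w))
t = -8084
L(-72, -183) - t = (-1*(-72) + 2*(-183))/(-31 - 183) - 1*(-8084) = (72 - 366)/(-214) + 8084 = -1/214*(-294) + 8084 = 147/107 + 8084 = 865135/107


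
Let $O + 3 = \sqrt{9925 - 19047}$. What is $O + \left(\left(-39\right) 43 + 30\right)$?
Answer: $-1650 + i \sqrt{9122} \approx -1650.0 + 95.509 i$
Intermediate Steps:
$O = -3 + i \sqrt{9122}$ ($O = -3 + \sqrt{9925 - 19047} = -3 + \sqrt{-9122} = -3 + i \sqrt{9122} \approx -3.0 + 95.509 i$)
$O + \left(\left(-39\right) 43 + 30\right) = \left(-3 + i \sqrt{9122}\right) + \left(\left(-39\right) 43 + 30\right) = \left(-3 + i \sqrt{9122}\right) + \left(-1677 + 30\right) = \left(-3 + i \sqrt{9122}\right) - 1647 = -1650 + i \sqrt{9122}$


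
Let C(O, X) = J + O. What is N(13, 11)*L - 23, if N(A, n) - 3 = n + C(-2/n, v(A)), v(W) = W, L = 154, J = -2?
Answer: 1797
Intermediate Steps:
C(O, X) = -2 + O
N(A, n) = 1 + n - 2/n (N(A, n) = 3 + (n + (-2 - 2/n)) = 3 + (-2 + n - 2/n) = 1 + n - 2/n)
N(13, 11)*L - 23 = (1 + 11 - 2/11)*154 - 23 = (130/11)*154 - 23 = 1820 - 23 = 1797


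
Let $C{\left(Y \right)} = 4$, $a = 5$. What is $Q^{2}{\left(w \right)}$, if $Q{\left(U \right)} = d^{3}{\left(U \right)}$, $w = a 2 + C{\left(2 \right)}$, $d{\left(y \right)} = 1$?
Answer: $1$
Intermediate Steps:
$w = 14$ ($w = 5 \cdot 2 + 4 = 10 + 4 = 14$)
$Q{\left(U \right)} = 1$ ($Q{\left(U \right)} = 1^{3} = 1$)
$Q^{2}{\left(w \right)} = 1^{2} = 1$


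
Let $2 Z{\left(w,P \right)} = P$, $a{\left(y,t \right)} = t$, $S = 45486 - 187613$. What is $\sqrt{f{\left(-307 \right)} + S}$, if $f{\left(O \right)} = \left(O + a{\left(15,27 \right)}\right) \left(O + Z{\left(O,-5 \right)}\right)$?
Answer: $3 i \sqrt{6163} \approx 235.51 i$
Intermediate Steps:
$S = -142127$
$Z{\left(w,P \right)} = \frac{P}{2}$
$f{\left(O \right)} = \left(27 + O\right) \left(- \frac{5}{2} + O\right)$ ($f{\left(O \right)} = \left(O + 27\right) \left(O + \frac{1}{2} \left(-5\right)\right) = \left(27 + O\right) \left(O - \frac{5}{2}\right) = \left(27 + O\right) \left(- \frac{5}{2} + O\right)$)
$\sqrt{f{\left(-307 \right)} + S} = \sqrt{\left(- \frac{135}{2} + \left(-307\right)^{2} + \frac{49}{2} \left(-307\right)\right) - 142127} = \sqrt{\left(- \frac{135}{2} + 94249 - \frac{15043}{2}\right) - 142127} = \sqrt{86660 - 142127} = \sqrt{-55467} = 3 i \sqrt{6163}$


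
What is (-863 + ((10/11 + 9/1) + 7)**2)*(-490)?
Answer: 34215230/121 ≈ 2.8277e+5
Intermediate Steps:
(-863 + ((10/11 + 9/1) + 7)**2)*(-490) = (-863 + ((10*(1/11) + 9*1) + 7)**2)*(-490) = (-863 + ((10/11 + 9) + 7)**2)*(-490) = (-863 + (109/11 + 7)**2)*(-490) = (-863 + (186/11)**2)*(-490) = (-863 + 34596/121)*(-490) = -69827/121*(-490) = 34215230/121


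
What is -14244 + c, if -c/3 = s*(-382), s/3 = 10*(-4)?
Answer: -151764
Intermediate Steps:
s = -120 (s = 3*(10*(-4)) = 3*(-40) = -120)
c = -137520 (c = -(-360)*(-382) = -3*45840 = -137520)
-14244 + c = -14244 - 137520 = -151764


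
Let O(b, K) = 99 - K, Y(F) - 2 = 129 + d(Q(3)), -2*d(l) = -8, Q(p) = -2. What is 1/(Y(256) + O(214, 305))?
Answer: -1/71 ≈ -0.014085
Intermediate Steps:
d(l) = 4 (d(l) = -½*(-8) = 4)
Y(F) = 135 (Y(F) = 2 + (129 + 4) = 2 + 133 = 135)
1/(Y(256) + O(214, 305)) = 1/(135 + (99 - 1*305)) = 1/(135 + (99 - 305)) = 1/(135 - 206) = 1/(-71) = -1/71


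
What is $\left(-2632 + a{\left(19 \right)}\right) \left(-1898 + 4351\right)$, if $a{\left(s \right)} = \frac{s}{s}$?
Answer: $-6453843$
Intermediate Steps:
$a{\left(s \right)} = 1$
$\left(-2632 + a{\left(19 \right)}\right) \left(-1898 + 4351\right) = \left(-2632 + 1\right) \left(-1898 + 4351\right) = \left(-2631\right) 2453 = -6453843$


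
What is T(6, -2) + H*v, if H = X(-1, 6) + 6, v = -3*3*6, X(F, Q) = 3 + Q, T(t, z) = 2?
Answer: -808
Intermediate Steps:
v = -54 (v = -9*6 = -54)
H = 15 (H = (3 + 6) + 6 = 9 + 6 = 15)
T(6, -2) + H*v = 2 + 15*(-54) = 2 - 810 = -808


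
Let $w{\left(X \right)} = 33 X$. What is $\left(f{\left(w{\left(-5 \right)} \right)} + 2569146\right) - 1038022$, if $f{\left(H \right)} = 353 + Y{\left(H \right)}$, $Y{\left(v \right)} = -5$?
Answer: $1531472$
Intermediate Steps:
$f{\left(H \right)} = 348$ ($f{\left(H \right)} = 353 - 5 = 348$)
$\left(f{\left(w{\left(-5 \right)} \right)} + 2569146\right) - 1038022 = \left(348 + 2569146\right) - 1038022 = 2569494 - 1038022 = 1531472$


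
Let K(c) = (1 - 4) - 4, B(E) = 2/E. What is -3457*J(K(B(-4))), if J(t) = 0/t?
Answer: 0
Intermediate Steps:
K(c) = -7 (K(c) = -3 - 4 = -7)
J(t) = 0
-3457*J(K(B(-4))) = -3457*0 = 0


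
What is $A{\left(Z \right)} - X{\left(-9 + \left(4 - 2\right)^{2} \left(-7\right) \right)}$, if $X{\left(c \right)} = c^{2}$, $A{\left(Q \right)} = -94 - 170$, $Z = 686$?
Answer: $-1633$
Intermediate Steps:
$A{\left(Q \right)} = -264$ ($A{\left(Q \right)} = -94 - 170 = -264$)
$A{\left(Z \right)} - X{\left(-9 + \left(4 - 2\right)^{2} \left(-7\right) \right)} = -264 - \left(-9 + \left(4 - 2\right)^{2} \left(-7\right)\right)^{2} = -264 - \left(-9 + 2^{2} \left(-7\right)\right)^{2} = -264 - \left(-9 + 4 \left(-7\right)\right)^{2} = -264 - \left(-9 - 28\right)^{2} = -264 - \left(-37\right)^{2} = -264 - 1369 = -1633$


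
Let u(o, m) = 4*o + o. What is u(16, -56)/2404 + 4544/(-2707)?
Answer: -2676804/1626907 ≈ -1.6453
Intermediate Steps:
u(o, m) = 5*o
u(16, -56)/2404 + 4544/(-2707) = (5*16)/2404 + 4544/(-2707) = 80*(1/2404) + 4544*(-1/2707) = 20/601 - 4544/2707 = -2676804/1626907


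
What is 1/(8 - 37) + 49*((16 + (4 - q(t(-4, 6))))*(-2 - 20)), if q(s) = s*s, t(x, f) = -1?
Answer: -593979/29 ≈ -20482.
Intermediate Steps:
q(s) = s²
1/(8 - 37) + 49*((16 + (4 - q(t(-4, 6))))*(-2 - 20)) = 1/(8 - 37) + 49*((16 + (4 - 1*(-1)²))*(-2 - 20)) = 1/(-29) + 49*((16 + (4 - 1*1))*(-22)) = -1/29 + 49*((16 + (4 - 1))*(-22)) = -1/29 + 49*((16 + 3)*(-22)) = -1/29 + 49*(19*(-22)) = -1/29 + 49*(-418) = -1/29 - 20482 = -593979/29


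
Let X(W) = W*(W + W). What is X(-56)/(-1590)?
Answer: -3136/795 ≈ -3.9447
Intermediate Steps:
X(W) = 2*W**2 (X(W) = W*(2*W) = 2*W**2)
X(-56)/(-1590) = (2*(-56)**2)/(-1590) = (2*3136)*(-1/1590) = 6272*(-1/1590) = -3136/795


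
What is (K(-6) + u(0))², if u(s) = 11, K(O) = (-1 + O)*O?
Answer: 2809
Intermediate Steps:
K(O) = O*(-1 + O)
(K(-6) + u(0))² = (-6*(-1 - 6) + 11)² = (-6*(-7) + 11)² = (42 + 11)² = 53² = 2809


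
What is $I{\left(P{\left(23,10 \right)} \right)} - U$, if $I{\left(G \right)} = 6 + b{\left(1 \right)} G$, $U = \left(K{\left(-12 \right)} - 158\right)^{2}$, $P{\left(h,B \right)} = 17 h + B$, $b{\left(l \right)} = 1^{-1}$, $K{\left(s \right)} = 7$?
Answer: $-22394$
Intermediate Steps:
$b{\left(l \right)} = 1$
$P{\left(h,B \right)} = B + 17 h$
$U = 22801$ ($U = \left(7 - 158\right)^{2} = \left(-151\right)^{2} = 22801$)
$I{\left(G \right)} = 6 + G$ ($I{\left(G \right)} = 6 + 1 G = 6 + G$)
$I{\left(P{\left(23,10 \right)} \right)} - U = \left(6 + \left(10 + 17 \cdot 23\right)\right) - 22801 = \left(6 + \left(10 + 391\right)\right) - 22801 = \left(6 + 401\right) - 22801 = 407 - 22801 = -22394$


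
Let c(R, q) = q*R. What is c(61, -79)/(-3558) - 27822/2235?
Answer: -29406737/2650710 ≈ -11.094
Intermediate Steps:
c(R, q) = R*q
c(61, -79)/(-3558) - 27822/2235 = (61*(-79))/(-3558) - 27822/2235 = -4819*(-1/3558) - 27822*1/2235 = 4819/3558 - 9274/745 = -29406737/2650710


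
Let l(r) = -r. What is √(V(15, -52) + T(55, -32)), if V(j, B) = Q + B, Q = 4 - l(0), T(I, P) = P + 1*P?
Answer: 4*I*√7 ≈ 10.583*I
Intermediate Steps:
T(I, P) = 2*P (T(I, P) = P + P = 2*P)
Q = 4 (Q = 4 - (-1)*0 = 4 - 1*0 = 4 + 0 = 4)
V(j, B) = 4 + B
√(V(15, -52) + T(55, -32)) = √((4 - 52) + 2*(-32)) = √(-48 - 64) = √(-112) = 4*I*√7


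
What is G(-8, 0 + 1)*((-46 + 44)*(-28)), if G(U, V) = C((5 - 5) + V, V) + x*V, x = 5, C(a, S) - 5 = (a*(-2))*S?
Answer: 448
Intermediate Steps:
C(a, S) = 5 - 2*S*a (C(a, S) = 5 + (a*(-2))*S = 5 + (-2*a)*S = 5 - 2*S*a)
G(U, V) = 5 - 2*V² + 5*V (G(U, V) = (5 - 2*V*((5 - 5) + V)) + 5*V = (5 - 2*V*(0 + V)) + 5*V = (5 - 2*V*V) + 5*V = (5 - 2*V²) + 5*V = 5 - 2*V² + 5*V)
G(-8, 0 + 1)*((-46 + 44)*(-28)) = (5 - 2*(0 + 1)² + 5*(0 + 1))*((-46 + 44)*(-28)) = (5 - 2*1² + 5*1)*(-2*(-28)) = (5 - 2*1 + 5)*56 = (5 - 2 + 5)*56 = 8*56 = 448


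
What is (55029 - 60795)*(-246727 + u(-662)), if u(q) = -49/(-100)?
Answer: 71131252833/50 ≈ 1.4226e+9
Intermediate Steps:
u(q) = 49/100 (u(q) = -49*(-1/100) = 49/100)
(55029 - 60795)*(-246727 + u(-662)) = (55029 - 60795)*(-246727 + 49/100) = -5766*(-24672651/100) = 71131252833/50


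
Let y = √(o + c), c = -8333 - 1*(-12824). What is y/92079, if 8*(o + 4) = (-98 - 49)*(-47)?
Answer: √85610/368316 ≈ 0.00079440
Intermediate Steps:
o = 6877/8 (o = -4 + ((-98 - 49)*(-47))/8 = -4 + (-147*(-47))/8 = -4 + (⅛)*6909 = -4 + 6909/8 = 6877/8 ≈ 859.63)
c = 4491 (c = -8333 + 12824 = 4491)
y = √85610/4 (y = √(6877/8 + 4491) = √(42805/8) = √85610/4 ≈ 73.148)
y/92079 = (√85610/4)/92079 = (√85610/4)*(1/92079) = √85610/368316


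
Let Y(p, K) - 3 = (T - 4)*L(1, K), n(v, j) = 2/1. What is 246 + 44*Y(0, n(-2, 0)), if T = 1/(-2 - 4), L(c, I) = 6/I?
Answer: -172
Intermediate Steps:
n(v, j) = 2 (n(v, j) = 2*1 = 2)
T = -1/6 (T = 1/(-6) = -1/6 ≈ -0.16667)
Y(p, K) = 3 - 25/K (Y(p, K) = 3 + (-1/6 - 4)*(6/K) = 3 - 25/K)
246 + 44*Y(0, n(-2, 0)) = 246 + 44*(3 - 25/2) = 246 + 44*(-19/2) = 246 - 418 = -172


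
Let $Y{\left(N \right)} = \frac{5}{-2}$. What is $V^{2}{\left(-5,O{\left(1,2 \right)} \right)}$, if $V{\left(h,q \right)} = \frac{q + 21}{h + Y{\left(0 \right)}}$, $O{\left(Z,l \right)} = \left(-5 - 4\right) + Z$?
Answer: $\frac{676}{225} \approx 3.0044$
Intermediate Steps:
$O{\left(Z,l \right)} = -9 + Z$
$Y{\left(N \right)} = - \frac{5}{2}$ ($Y{\left(N \right)} = 5 \left(- \frac{1}{2}\right) = - \frac{5}{2}$)
$V{\left(h,q \right)} = \frac{21 + q}{- \frac{5}{2} + h}$ ($V{\left(h,q \right)} = \frac{q + 21}{h - \frac{5}{2}} = \frac{21 + q}{- \frac{5}{2} + h}$)
$V^{2}{\left(-5,O{\left(1,2 \right)} \right)} = \left(\frac{2 \left(21 + \left(-9 + 1\right)\right)}{-5 + 2 \left(-5\right)}\right)^{2} = \left(\frac{2 \left(21 - 8\right)}{-5 - 10}\right)^{2} = \left(2 \frac{1}{-15} \cdot 13\right)^{2} = \left(2 \left(- \frac{1}{15}\right) 13\right)^{2} = \left(- \frac{26}{15}\right)^{2} = \frac{676}{225}$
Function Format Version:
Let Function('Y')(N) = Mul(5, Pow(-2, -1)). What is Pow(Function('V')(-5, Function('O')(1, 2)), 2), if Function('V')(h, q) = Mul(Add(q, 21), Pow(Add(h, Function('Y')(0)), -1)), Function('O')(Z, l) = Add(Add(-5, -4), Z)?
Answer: Rational(676, 225) ≈ 3.0044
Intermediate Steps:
Function('O')(Z, l) = Add(-9, Z)
Function('Y')(N) = Rational(-5, 2) (Function('Y')(N) = Mul(5, Rational(-1, 2)) = Rational(-5, 2))
Function('V')(h, q) = Mul(Pow(Add(Rational(-5, 2), h), -1), Add(21, q)) (Function('V')(h, q) = Mul(Add(q, 21), Pow(Add(h, Rational(-5, 2)), -1)) = Mul(Add(21, q), Pow(Add(Rational(-5, 2), h), -1)) = Mul(Pow(Add(Rational(-5, 2), h), -1), Add(21, q)))
Pow(Function('V')(-5, Function('O')(1, 2)), 2) = Pow(Mul(2, Pow(Add(-5, Mul(2, -5)), -1), Add(21, Add(-9, 1))), 2) = Pow(Mul(2, Pow(Add(-5, -10), -1), Add(21, -8)), 2) = Pow(Mul(2, Pow(-15, -1), 13), 2) = Pow(Mul(2, Rational(-1, 15), 13), 2) = Pow(Rational(-26, 15), 2) = Rational(676, 225)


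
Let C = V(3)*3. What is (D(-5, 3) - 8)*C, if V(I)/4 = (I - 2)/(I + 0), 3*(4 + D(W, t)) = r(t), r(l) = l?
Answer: -44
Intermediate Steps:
D(W, t) = -4 + t/3
V(I) = 4*(-2 + I)/I (V(I) = 4*((I - 2)/(I + 0)) = 4*((-2 + I)/I) = 4*(-2 + I)/I)
C = 4 (C = (4 - 8/3)*3 = (4/3)*3 = 4)
(D(-5, 3) - 8)*C = ((-4 + (1/3)*3) - 8)*4 = ((-4 + 1) - 8)*4 = (-3 - 8)*4 = -11*4 = -44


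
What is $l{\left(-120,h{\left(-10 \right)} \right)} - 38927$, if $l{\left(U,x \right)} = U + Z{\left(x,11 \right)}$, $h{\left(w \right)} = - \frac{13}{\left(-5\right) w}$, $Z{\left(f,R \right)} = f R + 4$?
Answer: $- \frac{1952293}{50} \approx -39046.0$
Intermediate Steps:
$Z{\left(f,R \right)} = 4 + R f$ ($Z{\left(f,R \right)} = R f + 4 = 4 + R f$)
$h{\left(w \right)} = \frac{13}{5 w}$ ($h{\left(w \right)} = - 13 \left(- \frac{1}{5 w}\right) = \frac{13}{5 w}$)
$l{\left(U,x \right)} = 4 + U + 11 x$ ($l{\left(U,x \right)} = U + \left(4 + 11 x\right) = 4 + U + 11 x$)
$l{\left(-120,h{\left(-10 \right)} \right)} - 38927 = \left(4 - 120 + 11 \frac{13}{5 \left(-10\right)}\right) - 38927 = \left(4 - 120 + 11 \cdot \frac{13}{5} \left(- \frac{1}{10}\right)\right) - 38927 = \left(4 - 120 + 11 \left(- \frac{13}{50}\right)\right) - 38927 = \left(4 - 120 - \frac{143}{50}\right) - 38927 = - \frac{5943}{50} - 38927 = - \frac{1952293}{50}$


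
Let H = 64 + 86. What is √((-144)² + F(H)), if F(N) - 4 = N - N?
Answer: 2*√5185 ≈ 144.01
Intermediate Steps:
H = 150
F(N) = 4 (F(N) = 4 + (N - N) = 4 + 0 = 4)
√((-144)² + F(H)) = √((-144)² + 4) = √(20736 + 4) = √20740 = 2*√5185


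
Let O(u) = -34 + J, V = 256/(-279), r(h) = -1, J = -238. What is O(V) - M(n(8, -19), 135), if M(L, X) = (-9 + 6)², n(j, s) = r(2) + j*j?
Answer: -281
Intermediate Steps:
n(j, s) = -1 + j² (n(j, s) = -1 + j*j = -1 + j²)
M(L, X) = 9 (M(L, X) = (-3)² = 9)
V = -256/279 (V = 256*(-1/279) = -256/279 ≈ -0.91756)
O(u) = -272 (O(u) = -34 - 238 = -272)
O(V) - M(n(8, -19), 135) = -272 - 1*9 = -272 - 9 = -281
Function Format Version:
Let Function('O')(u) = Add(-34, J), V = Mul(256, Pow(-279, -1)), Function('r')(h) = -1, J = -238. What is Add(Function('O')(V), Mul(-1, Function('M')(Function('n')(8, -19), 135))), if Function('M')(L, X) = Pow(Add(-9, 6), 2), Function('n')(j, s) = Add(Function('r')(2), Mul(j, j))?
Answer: -281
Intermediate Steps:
Function('n')(j, s) = Add(-1, Pow(j, 2)) (Function('n')(j, s) = Add(-1, Mul(j, j)) = Add(-1, Pow(j, 2)))
Function('M')(L, X) = 9 (Function('M')(L, X) = Pow(-3, 2) = 9)
V = Rational(-256, 279) (V = Mul(256, Rational(-1, 279)) = Rational(-256, 279) ≈ -0.91756)
Function('O')(u) = -272 (Function('O')(u) = Add(-34, -238) = -272)
Add(Function('O')(V), Mul(-1, Function('M')(Function('n')(8, -19), 135))) = Add(-272, Mul(-1, 9)) = Add(-272, -9) = -281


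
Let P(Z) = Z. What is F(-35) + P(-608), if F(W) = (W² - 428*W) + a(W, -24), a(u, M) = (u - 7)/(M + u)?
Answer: 920265/59 ≈ 15598.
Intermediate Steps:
a(u, M) = (-7 + u)/(M + u)
F(W) = W² - 428*W + (-7 + W)/(-24 + W) (F(W) = (W² - 428*W) + (-7 + W)/(-24 + W) = W² - 428*W + (-7 + W)/(-24 + W))
F(-35) + P(-608) = (-7 - 35 - 35*(-428 - 35)*(-24 - 35))/(-24 - 35) - 608 = (-7 - 35 - 35*(-463)*(-59))/(-59) - 608 = -(-7 - 35 - 956095)/59 - 608 = -1/59*(-956137) - 608 = 956137/59 - 608 = 920265/59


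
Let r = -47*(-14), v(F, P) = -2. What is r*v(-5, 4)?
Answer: -1316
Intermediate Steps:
r = 658
r*v(-5, 4) = 658*(-2) = -1316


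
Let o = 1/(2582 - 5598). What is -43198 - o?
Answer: -130285167/3016 ≈ -43198.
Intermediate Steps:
o = -1/3016 (o = 1/(-3016) = -1/3016 ≈ -0.00033156)
-43198 - o = -43198 - 1*(-1/3016) = -43198 + 1/3016 = -130285167/3016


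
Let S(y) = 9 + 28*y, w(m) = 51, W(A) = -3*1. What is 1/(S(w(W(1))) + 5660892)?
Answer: 1/5662329 ≈ 1.7661e-7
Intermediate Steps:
W(A) = -3
1/(S(w(W(1))) + 5660892) = 1/((9 + 28*51) + 5660892) = 1/((9 + 1428) + 5660892) = 1/(1437 + 5660892) = 1/5662329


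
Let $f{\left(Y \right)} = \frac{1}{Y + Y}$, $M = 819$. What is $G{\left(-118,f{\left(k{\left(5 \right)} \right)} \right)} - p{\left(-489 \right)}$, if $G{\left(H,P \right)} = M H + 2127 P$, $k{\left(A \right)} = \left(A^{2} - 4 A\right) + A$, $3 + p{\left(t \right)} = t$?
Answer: $- \frac{1920873}{20} \approx -96044.0$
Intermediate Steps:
$p{\left(t \right)} = -3 + t$
$k{\left(A \right)} = A^{2} - 3 A$
$f{\left(Y \right)} = \frac{1}{2 Y}$
$G{\left(H,P \right)} = 819 H + 2127 P$
$G{\left(-118,f{\left(k{\left(5 \right)} \right)} \right)} - p{\left(-489 \right)} = \left(819 \left(-118\right) + 2127 \frac{1}{2 \cdot 5 \left(-3 + 5\right)}\right) - \left(-3 - 489\right) = \left(-96642 + 2127 \frac{1}{2 \cdot 5 \cdot 2}\right) - -492 = \left(-96642 + 2127 \frac{1}{2 \cdot 10}\right) + 492 = \left(-96642 + 2127 \cdot \frac{1}{2} \cdot \frac{1}{10}\right) + 492 = \left(-96642 + 2127 \cdot \frac{1}{20}\right) + 492 = \left(-96642 + \frac{2127}{20}\right) + 492 = - \frac{1930713}{20} + 492 = - \frac{1920873}{20}$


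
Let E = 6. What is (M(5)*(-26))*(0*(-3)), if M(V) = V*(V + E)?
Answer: 0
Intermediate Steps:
M(V) = V*(6 + V) (M(V) = V*(V + 6) = V*(6 + V))
(M(5)*(-26))*(0*(-3)) = ((5*(6 + 5))*(-26))*(0*(-3)) = ((5*11)*(-26))*0 = (55*(-26))*0 = -1430*0 = 0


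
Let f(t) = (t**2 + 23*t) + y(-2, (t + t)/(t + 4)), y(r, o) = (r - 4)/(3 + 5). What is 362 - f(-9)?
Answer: 1955/4 ≈ 488.75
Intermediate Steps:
y(r, o) = -1/2 + r/8 (y(r, o) = (-4 + r)/8 = (-4 + r)*(1/8) = -1/2 + r/8)
f(t) = -3/4 + t**2 + 23*t (f(t) = (t**2 + 23*t) + (-1/2 + (1/8)*(-2)) = (t**2 + 23*t) + (-1/2 - 1/4) = (t**2 + 23*t) - 3/4 = -3/4 + t**2 + 23*t)
362 - f(-9) = 362 - (-3/4 + (-9)**2 + 23*(-9)) = 362 - (-3/4 + 81 - 207) = 362 - 1*(-507/4) = 362 + 507/4 = 1955/4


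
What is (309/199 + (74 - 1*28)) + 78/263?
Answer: 2504291/52337 ≈ 47.849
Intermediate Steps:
(309/199 + (74 - 1*28)) + 78/263 = (309*(1/199) + (74 - 28)) + 78*(1/263) = (309/199 + 46) + 78/263 = 9463/199 + 78/263 = 2504291/52337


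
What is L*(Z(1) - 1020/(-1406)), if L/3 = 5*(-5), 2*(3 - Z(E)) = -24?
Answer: -829125/703 ≈ -1179.4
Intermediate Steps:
Z(E) = 15 (Z(E) = 3 - ½*(-24) = 3 + 12 = 15)
L = -75 (L = 3*(5*(-5)) = 3*(-25) = -75)
L*(Z(1) - 1020/(-1406)) = -75*(15 - 1020/(-1406)) = -75*(15 - 1020*(-1/1406)) = -75*(15 + 510/703) = -75*11055/703 = -829125/703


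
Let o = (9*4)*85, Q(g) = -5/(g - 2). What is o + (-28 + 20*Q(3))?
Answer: 2932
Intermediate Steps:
Q(g) = -5/(-2 + g)
o = 3060 (o = 36*85 = 3060)
o + (-28 + 20*Q(3)) = 3060 + (-28 + 20*(-5/(-2 + 3))) = 3060 + (-28 + 20*(-5/1)) = 3060 + (-28 + 20*(-5*1)) = 3060 + (-28 + 20*(-5)) = 3060 + (-28 - 100) = 3060 - 128 = 2932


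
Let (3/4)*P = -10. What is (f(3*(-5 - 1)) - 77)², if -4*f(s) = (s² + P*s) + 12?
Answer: 48841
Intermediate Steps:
P = -40/3 (P = (4/3)*(-10) = -40/3 ≈ -13.333)
f(s) = -3 - s²/4 + 10*s/3 (f(s) = -((s² - 40*s/3) + 12)/4 = -(12 + s² - 40*s/3)/4 = -3 - s²/4 + 10*s/3)
(f(3*(-5 - 1)) - 77)² = ((-3 - 9*(-5 - 1)²/4 + 10*(3*(-5 - 1))/3) - 77)² = ((-3 - (3*(-6))²/4 + 10*(3*(-6))/3) - 77)² = ((-3 - ¼*(-18)² + (10/3)*(-18)) - 77)² = ((-3 - ¼*324 - 60) - 77)² = ((-3 - 81 - 60) - 77)² = (-144 - 77)² = (-221)² = 48841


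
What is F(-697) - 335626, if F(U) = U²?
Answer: 150183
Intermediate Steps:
F(-697) - 335626 = (-697)² - 335626 = 485809 - 335626 = 150183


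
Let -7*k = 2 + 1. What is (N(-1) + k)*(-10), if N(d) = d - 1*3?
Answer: 310/7 ≈ 44.286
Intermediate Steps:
k = -3/7 (k = -(2 + 1)/7 = -1/7*3 = -3/7 ≈ -0.42857)
N(d) = -3 + d (N(d) = d - 3 = -3 + d)
(N(-1) + k)*(-10) = ((-3 - 1) - 3/7)*(-10) = (-4 - 3/7)*(-10) = -31/7*(-10) = 310/7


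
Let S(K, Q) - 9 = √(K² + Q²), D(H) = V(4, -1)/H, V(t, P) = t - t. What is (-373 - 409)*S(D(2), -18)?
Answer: -21114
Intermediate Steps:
V(t, P) = 0
D(H) = 0 (D(H) = 0/H = 0)
S(K, Q) = 9 + √(K² + Q²)
(-373 - 409)*S(D(2), -18) = (-373 - 409)*(9 + √(0² + (-18)²)) = -782*(9 + √(0 + 324)) = -782*(9 + √324) = -782*(9 + 18) = -782*27 = -21114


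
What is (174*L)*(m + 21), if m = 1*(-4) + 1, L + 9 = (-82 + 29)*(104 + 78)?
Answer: -30239460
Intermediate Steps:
L = -9655 (L = -9 + (-82 + 29)*(104 + 78) = -9 - 53*182 = -9 - 9646 = -9655)
m = -3 (m = -4 + 1 = -3)
(174*L)*(m + 21) = (174*(-9655))*(-3 + 21) = -1679970*18 = -30239460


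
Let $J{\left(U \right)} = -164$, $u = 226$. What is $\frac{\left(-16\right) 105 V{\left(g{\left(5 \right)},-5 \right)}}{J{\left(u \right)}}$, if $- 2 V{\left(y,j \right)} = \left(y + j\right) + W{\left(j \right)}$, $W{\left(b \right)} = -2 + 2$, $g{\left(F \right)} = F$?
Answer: $0$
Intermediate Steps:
$W{\left(b \right)} = 0$
$V{\left(y,j \right)} = - \frac{j}{2} - \frac{y}{2}$ ($V{\left(y,j \right)} = - \frac{\left(y + j\right) + 0}{2} = - \frac{\left(j + y\right) + 0}{2} = - \frac{j + y}{2} = - \frac{j}{2} - \frac{y}{2}$)
$\frac{\left(-16\right) 105 V{\left(g{\left(5 \right)},-5 \right)}}{J{\left(u \right)}} = \frac{\left(-16\right) 105 \left(\left(- \frac{1}{2}\right) \left(-5\right) - \frac{5}{2}\right)}{-164} = - 1680 \left(\frac{5}{2} - \frac{5}{2}\right) \left(- \frac{1}{164}\right) = \left(-1680\right) 0 \left(- \frac{1}{164}\right) = 0 \left(- \frac{1}{164}\right) = 0$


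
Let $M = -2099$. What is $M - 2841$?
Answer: $-4940$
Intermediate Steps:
$M - 2841 = -2099 - 2841 = -4940$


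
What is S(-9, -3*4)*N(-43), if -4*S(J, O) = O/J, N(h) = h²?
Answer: -1849/3 ≈ -616.33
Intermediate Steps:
S(J, O) = -O/(4*J)
S(-9, -3*4)*N(-43) = -¼*(-3*4)/(-9)*(-43)² = -¼*(-12)*(-⅑)*1849 = -⅓*1849 = -1849/3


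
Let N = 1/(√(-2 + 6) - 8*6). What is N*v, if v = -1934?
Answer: 967/23 ≈ 42.043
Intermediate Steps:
N = -1/46 (N = 1/(√4 - 48) = 1/(2 - 48) = 1/(-46) = -1/46 ≈ -0.021739)
N*v = -1/46*(-1934) = 967/23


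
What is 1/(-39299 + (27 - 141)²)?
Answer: -1/26303 ≈ -3.8018e-5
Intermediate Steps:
1/(-39299 + (27 - 141)²) = 1/(-39299 + (-114)²) = 1/(-39299 + 12996) = 1/(-26303) = -1/26303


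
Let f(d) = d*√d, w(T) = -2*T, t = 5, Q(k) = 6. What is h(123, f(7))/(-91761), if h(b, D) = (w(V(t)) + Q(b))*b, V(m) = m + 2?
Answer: 328/30587 ≈ 0.010724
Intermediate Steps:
V(m) = 2 + m
f(d) = d^(3/2)
h(b, D) = -8*b (h(b, D) = (-2*(2 + 5) + 6)*b = (-2*7 + 6)*b = (-14 + 6)*b = -8*b)
h(123, f(7))/(-91761) = -8*123/(-91761) = -984*(-1/91761) = 328/30587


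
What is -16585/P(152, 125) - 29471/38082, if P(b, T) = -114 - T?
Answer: 624546401/9101598 ≈ 68.619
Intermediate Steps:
-16585/P(152, 125) - 29471/38082 = -16585/(-114 - 1*125) - 29471/38082 = -16585/(-114 - 125) - 29471*1/38082 = -16585/(-239) - 29471/38082 = -16585*(-1/239) - 29471/38082 = 16585/239 - 29471/38082 = 624546401/9101598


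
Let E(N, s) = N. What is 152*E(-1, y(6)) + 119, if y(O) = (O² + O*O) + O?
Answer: -33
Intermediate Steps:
y(O) = O + 2*O² (y(O) = (O² + O²) + O = 2*O² + O = O + 2*O²)
152*E(-1, y(6)) + 119 = 152*(-1) + 119 = -152 + 119 = -33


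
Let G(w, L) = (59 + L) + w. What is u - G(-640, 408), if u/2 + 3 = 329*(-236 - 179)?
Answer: -272903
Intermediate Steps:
u = -273076 (u = -6 + 2*(329*(-236 - 179)) = -6 + 2*(329*(-415)) = -6 + 2*(-136535) = -6 - 273070 = -273076)
G(w, L) = 59 + L + w
u - G(-640, 408) = -273076 - (59 + 408 - 640) = -273076 - 1*(-173) = -273076 + 173 = -272903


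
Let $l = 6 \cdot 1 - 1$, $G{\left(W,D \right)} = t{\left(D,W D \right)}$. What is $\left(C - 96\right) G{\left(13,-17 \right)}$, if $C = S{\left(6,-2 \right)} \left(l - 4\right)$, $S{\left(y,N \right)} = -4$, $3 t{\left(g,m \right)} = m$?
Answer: $\frac{22100}{3} \approx 7366.7$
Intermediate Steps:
$t{\left(g,m \right)} = \frac{m}{3}$
$G{\left(W,D \right)} = \frac{D W}{3}$ ($G{\left(W,D \right)} = \frac{W D}{3} = \frac{D W}{3}$)
$l = 5$ ($l = 6 - 1 = 5$)
$C = -4$ ($C = - 4 \left(5 - 4\right) = \left(-4\right) 1 = -4$)
$\left(C - 96\right) G{\left(13,-17 \right)} = \left(-4 - 96\right) \frac{1}{3} \left(-17\right) 13 = \left(-100\right) \left(- \frac{221}{3}\right) = \frac{22100}{3}$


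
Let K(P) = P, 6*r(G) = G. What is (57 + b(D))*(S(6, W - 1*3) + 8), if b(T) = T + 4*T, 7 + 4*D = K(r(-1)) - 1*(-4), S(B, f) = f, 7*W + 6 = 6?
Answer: 6365/24 ≈ 265.21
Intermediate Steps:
W = 0 (W = -6/7 + (⅐)*6 = -6/7 + 6/7 = 0)
r(G) = G/6
D = -19/24 (D = -7/4 + ((⅙)*(-1) - 1*(-4))/4 = -7/4 + (-⅙ + 4)/4 = -7/4 + (¼)*(23/6) = -7/4 + 23/24 = -19/24 ≈ -0.79167)
b(T) = 5*T
(57 + b(D))*(S(6, W - 1*3) + 8) = (57 + 5*(-19/24))*((0 - 1*3) + 8) = (57 - 95/24)*((0 - 3) + 8) = 1273*(-3 + 8)/24 = (1273/24)*5 = 6365/24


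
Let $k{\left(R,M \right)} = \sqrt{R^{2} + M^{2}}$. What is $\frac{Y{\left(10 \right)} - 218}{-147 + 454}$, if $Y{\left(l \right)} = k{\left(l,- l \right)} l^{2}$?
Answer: $- \frac{218}{307} + \frac{1000 \sqrt{2}}{307} \approx 3.8965$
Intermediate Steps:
$k{\left(R,M \right)} = \sqrt{M^{2} + R^{2}}$
$Y{\left(l \right)} = \sqrt{2} l^{2} \sqrt{l^{2}}$ ($Y{\left(l \right)} = \sqrt{\left(- l\right)^{2} + l^{2}} l^{2} = \sqrt{l^{2} + l^{2}} l^{2} = \sqrt{2 l^{2}} l^{2} = \sqrt{2} \sqrt{l^{2}} l^{2} = \sqrt{2} l^{2} \sqrt{l^{2}}$)
$\frac{Y{\left(10 \right)} - 218}{-147 + 454} = \frac{\sqrt{2} \cdot 10^{2} \sqrt{10^{2}} - 218}{-147 + 454} = \frac{\sqrt{2} \cdot 100 \sqrt{100} - 218}{307} = \left(\sqrt{2} \cdot 100 \cdot 10 - 218\right) \frac{1}{307} = \left(1000 \sqrt{2} - 218\right) \frac{1}{307} = \left(-218 + 1000 \sqrt{2}\right) \frac{1}{307} = - \frac{218}{307} + \frac{1000 \sqrt{2}}{307}$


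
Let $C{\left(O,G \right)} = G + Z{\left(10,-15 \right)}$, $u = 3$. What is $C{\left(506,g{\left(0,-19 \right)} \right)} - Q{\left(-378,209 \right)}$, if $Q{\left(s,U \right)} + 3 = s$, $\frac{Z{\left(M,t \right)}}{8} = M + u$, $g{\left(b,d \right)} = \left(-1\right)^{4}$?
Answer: $486$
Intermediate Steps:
$g{\left(b,d \right)} = 1$
$Z{\left(M,t \right)} = 24 + 8 M$ ($Z{\left(M,t \right)} = 8 \left(M + 3\right) = 8 \left(3 + M\right) = 24 + 8 M$)
$C{\left(O,G \right)} = 104 + G$ ($C{\left(O,G \right)} = G + \left(24 + 8 \cdot 10\right) = G + \left(24 + 80\right) = G + 104 = 104 + G$)
$Q{\left(s,U \right)} = -3 + s$
$C{\left(506,g{\left(0,-19 \right)} \right)} - Q{\left(-378,209 \right)} = \left(104 + 1\right) - \left(-3 - 378\right) = 105 - -381 = 105 + 381 = 486$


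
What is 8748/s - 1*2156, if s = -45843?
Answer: -32948752/15281 ≈ -2156.2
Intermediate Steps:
8748/s - 1*2156 = 8748/(-45843) - 1*2156 = 8748*(-1/45843) - 2156 = -2916/15281 - 2156 = -32948752/15281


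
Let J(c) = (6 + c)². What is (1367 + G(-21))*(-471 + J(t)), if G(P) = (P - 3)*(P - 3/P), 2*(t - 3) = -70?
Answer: 2679965/7 ≈ 3.8285e+5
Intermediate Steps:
t = -32 (t = 3 + (½)*(-70) = 3 - 35 = -32)
G(P) = (-3 + P)*(P - 3/P)
(1367 + G(-21))*(-471 + J(t)) = (1367 + (-3 + (-21)² - 3*(-21) + 9/(-21)))*(-471 + (6 - 32)²) = (1367 + (-3 + 441 + 63 + 9*(-1/21)))*(-471 + (-26)²) = (1367 + (-3 + 441 + 63 - 3/7))*(-471 + 676) = (1367 + 3504/7)*205 = (13073/7)*205 = 2679965/7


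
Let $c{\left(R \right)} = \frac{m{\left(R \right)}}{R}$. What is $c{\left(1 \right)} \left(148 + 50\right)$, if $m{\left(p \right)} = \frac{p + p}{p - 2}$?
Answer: $-396$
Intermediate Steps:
$m{\left(p \right)} = \frac{2 p}{-2 + p}$
$c{\left(R \right)} = \frac{2}{-2 + R}$ ($c{\left(R \right)} = \frac{2 R \frac{1}{-2 + R}}{R} = \frac{2}{-2 + R}$)
$c{\left(1 \right)} \left(148 + 50\right) = \frac{2}{-2 + 1} \left(148 + 50\right) = \frac{2}{-1} \cdot 198 = 2 \left(-1\right) 198 = \left(-2\right) 198 = -396$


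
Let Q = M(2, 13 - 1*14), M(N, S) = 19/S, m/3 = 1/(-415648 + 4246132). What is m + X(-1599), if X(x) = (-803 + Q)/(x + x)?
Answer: 174925969/680549324 ≈ 0.25704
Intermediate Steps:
m = 1/1276828 (m = 3/(-415648 + 4246132) = 3/3830484 = 3*(1/3830484) = 1/1276828 ≈ 7.8319e-7)
Q = -19 (Q = 19/(13 - 1*14) = 19/(13 - 14) = 19/(-1) = 19*(-1) = -19)
X(x) = -411/x (X(x) = (-803 - 19)/(x + x) = -822*1/(2*x) = -411/x)
m + X(-1599) = 1/1276828 - 411/(-1599) = 1/1276828 - 411*(-1/1599) = 1/1276828 + 137/533 = 174925969/680549324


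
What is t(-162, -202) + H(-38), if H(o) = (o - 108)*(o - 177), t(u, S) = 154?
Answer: 31544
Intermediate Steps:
H(o) = (-177 + o)*(-108 + o) (H(o) = (-108 + o)*(-177 + o) = (-177 + o)*(-108 + o))
t(-162, -202) + H(-38) = 154 + (19116 + (-38)**2 - 285*(-38)) = 154 + (19116 + 1444 + 10830) = 154 + 31390 = 31544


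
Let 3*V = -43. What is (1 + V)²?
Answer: 1600/9 ≈ 177.78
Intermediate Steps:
V = -43/3 (V = (⅓)*(-43) = -43/3 ≈ -14.333)
(1 + V)² = (1 - 43/3)² = (-40/3)² = 1600/9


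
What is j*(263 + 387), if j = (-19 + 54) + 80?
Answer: 74750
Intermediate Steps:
j = 115 (j = 35 + 80 = 115)
j*(263 + 387) = 115*(263 + 387) = 115*650 = 74750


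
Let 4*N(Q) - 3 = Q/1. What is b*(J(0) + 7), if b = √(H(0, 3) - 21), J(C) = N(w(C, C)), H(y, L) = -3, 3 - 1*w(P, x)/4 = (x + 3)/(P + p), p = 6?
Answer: 41*I*√6/2 ≈ 50.215*I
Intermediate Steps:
w(P, x) = 12 - 4*(3 + x)/(6 + P) (w(P, x) = 12 - 4*(x + 3)/(P + 6) = 12 - 4*(3 + x)/(6 + P))
N(Q) = ¾ + Q/4 (N(Q) = ¾ + (Q/1)/4 = ¾ + (Q*1)/4 = ¾ + Q/4)
J(C) = ¾ + (15 + 2*C)/(6 + C) (J(C) = ¾ + (4*(15 - C + 3*C)/(6 + C))/4 = ¾ + (4*(15 + 2*C)/(6 + C))/4 = ¾ + (15 + 2*C)/(6 + C))
b = 2*I*√6 (b = √(-3 - 21) = √(-24) = 2*I*√6 ≈ 4.899*I)
b*(J(0) + 7) = (2*I*√6)*((78 + 11*0)/(4*(6 + 0)) + 7) = (2*I*√6)*((¼)*(78 + 0)/6 + 7) = (2*I*√6)*((¼)*(⅙)*78 + 7) = (2*I*√6)*(13/4 + 7) = (2*I*√6)*(41/4) = 41*I*√6/2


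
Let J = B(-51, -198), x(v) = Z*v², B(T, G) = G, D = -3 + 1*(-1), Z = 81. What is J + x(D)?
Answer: 1098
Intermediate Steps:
D = -4 (D = -3 - 1 = -4)
x(v) = 81*v²
J = -198
J + x(D) = -198 + 81*(-4)² = -198 + 81*16 = -198 + 1296 = 1098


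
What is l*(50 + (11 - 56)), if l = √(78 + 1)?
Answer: 5*√79 ≈ 44.441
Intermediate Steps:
l = √79 ≈ 8.8882
l*(50 + (11 - 56)) = √79*(50 + (11 - 56)) = √79*(50 - 45) = √79*5 = 5*√79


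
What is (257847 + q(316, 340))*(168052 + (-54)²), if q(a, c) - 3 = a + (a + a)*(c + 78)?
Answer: 89303767056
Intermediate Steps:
q(a, c) = 3 + a + 2*a*(78 + c) (q(a, c) = 3 + (a + (a + a)*(c + 78)) = 3 + (a + (2*a)*(78 + c)) = 3 + (a + 2*a*(78 + c)) = 3 + a + 2*a*(78 + c))
(257847 + q(316, 340))*(168052 + (-54)²) = (257847 + (3 + 157*316 + 2*316*340))*(168052 + (-54)²) = (257847 + (3 + 49612 + 214880))*(168052 + 2916) = (257847 + 264495)*170968 = 522342*170968 = 89303767056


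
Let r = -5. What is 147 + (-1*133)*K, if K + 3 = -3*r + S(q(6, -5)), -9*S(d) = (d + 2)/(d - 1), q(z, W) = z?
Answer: -64141/45 ≈ -1425.4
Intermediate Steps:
S(d) = -(2 + d)/(9*(-1 + d)) (S(d) = -(d + 2)/(9*(d - 1)) = -(2 + d)/(9*(-1 + d)))
K = 532/45 (K = -3 + (-3*(-5) + (-2 - 1*6)/(9*(-1 + 6))) = -3 + (15 + (⅑)*(-2 - 6)/5) = -3 + (15 + (⅑)*(⅕)*(-8)) = -3 + (15 - 8/45) = -3 + 667/45 = 532/45 ≈ 11.822)
147 + (-1*133)*K = 147 - 1*133*(532/45) = 147 - 133*532/45 = 147 - 70756/45 = -64141/45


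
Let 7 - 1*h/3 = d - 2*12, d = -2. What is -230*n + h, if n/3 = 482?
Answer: -332481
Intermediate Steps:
n = 1446 (n = 3*482 = 1446)
h = 99 (h = 21 - 3*(-2 - 2*12) = 21 - 3*(-2 - 24) = 21 - 3*(-26) = 21 + 78 = 99)
-230*n + h = -230*1446 + 99 = -332580 + 99 = -332481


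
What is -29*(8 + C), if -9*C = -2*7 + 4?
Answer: -2378/9 ≈ -264.22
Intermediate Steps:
C = 10/9 (C = -(-2*7 + 4)/9 = -(-14 + 4)/9 = -⅑*(-10) = 10/9 ≈ 1.1111)
-29*(8 + C) = -29*(8 + 10/9) = -29*82/9 = -2378/9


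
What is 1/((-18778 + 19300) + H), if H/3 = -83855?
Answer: -1/251043 ≈ -3.9834e-6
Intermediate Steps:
H = -251565 (H = 3*(-83855) = -251565)
1/((-18778 + 19300) + H) = 1/((-18778 + 19300) - 251565) = 1/(522 - 251565) = 1/(-251043) = -1/251043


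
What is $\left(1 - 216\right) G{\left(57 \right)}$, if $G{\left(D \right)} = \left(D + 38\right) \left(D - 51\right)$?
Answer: $-122550$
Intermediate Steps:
$G{\left(D \right)} = \left(-51 + D\right) \left(38 + D\right)$ ($G{\left(D \right)} = \left(38 + D\right) \left(-51 + D\right) = \left(-51 + D\right) \left(38 + D\right)$)
$\left(1 - 216\right) G{\left(57 \right)} = \left(1 - 216\right) \left(-1938 + 57^{2} - 741\right) = \left(1 - 216\right) \left(-1938 + 3249 - 741\right) = \left(-215\right) 570 = -122550$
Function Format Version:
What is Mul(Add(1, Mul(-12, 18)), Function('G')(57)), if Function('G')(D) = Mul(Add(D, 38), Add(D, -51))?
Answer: -122550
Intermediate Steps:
Function('G')(D) = Mul(Add(-51, D), Add(38, D)) (Function('G')(D) = Mul(Add(38, D), Add(-51, D)) = Mul(Add(-51, D), Add(38, D)))
Mul(Add(1, Mul(-12, 18)), Function('G')(57)) = Mul(Add(1, Mul(-12, 18)), Add(-1938, Pow(57, 2), Mul(-13, 57))) = Mul(Add(1, -216), Add(-1938, 3249, -741)) = Mul(-215, 570) = -122550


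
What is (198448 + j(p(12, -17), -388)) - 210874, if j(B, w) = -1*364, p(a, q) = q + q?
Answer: -12790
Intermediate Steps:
p(a, q) = 2*q
j(B, w) = -364
(198448 + j(p(12, -17), -388)) - 210874 = (198448 - 364) - 210874 = 198084 - 210874 = -12790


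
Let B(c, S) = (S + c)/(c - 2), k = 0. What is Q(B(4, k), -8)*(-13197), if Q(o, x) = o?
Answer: -26394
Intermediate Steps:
B(c, S) = (S + c)/(-2 + c)
Q(B(4, k), -8)*(-13197) = ((0 + 4)/(-2 + 4))*(-13197) = (4/2)*(-13197) = ((½)*4)*(-13197) = 2*(-13197) = -26394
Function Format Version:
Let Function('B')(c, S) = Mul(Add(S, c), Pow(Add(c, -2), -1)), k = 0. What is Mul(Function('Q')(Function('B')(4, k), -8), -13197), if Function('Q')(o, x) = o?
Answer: -26394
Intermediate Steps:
Function('B')(c, S) = Mul(Pow(Add(-2, c), -1), Add(S, c)) (Function('B')(c, S) = Mul(Add(S, c), Pow(Add(-2, c), -1)) = Mul(Pow(Add(-2, c), -1), Add(S, c)))
Mul(Function('Q')(Function('B')(4, k), -8), -13197) = Mul(Mul(Pow(Add(-2, 4), -1), Add(0, 4)), -13197) = Mul(Mul(Pow(2, -1), 4), -13197) = Mul(Mul(Rational(1, 2), 4), -13197) = Mul(2, -13197) = -26394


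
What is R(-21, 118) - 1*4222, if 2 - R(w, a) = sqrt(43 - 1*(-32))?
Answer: -4220 - 5*sqrt(3) ≈ -4228.7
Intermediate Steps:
R(w, a) = 2 - 5*sqrt(3) (R(w, a) = 2 - sqrt(43 - 1*(-32)) = 2 - sqrt(43 + 32) = 2 - sqrt(75) = 2 - 5*sqrt(3))
R(-21, 118) - 1*4222 = (2 - 5*sqrt(3)) - 1*4222 = (2 - 5*sqrt(3)) - 4222 = -4220 - 5*sqrt(3)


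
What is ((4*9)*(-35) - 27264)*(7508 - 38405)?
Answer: 881306028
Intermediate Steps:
((4*9)*(-35) - 27264)*(7508 - 38405) = (36*(-35) - 27264)*(-30897) = (-1260 - 27264)*(-30897) = -28524*(-30897) = 881306028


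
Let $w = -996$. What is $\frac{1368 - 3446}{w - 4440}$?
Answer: $\frac{1039}{2718} \approx 0.38227$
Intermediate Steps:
$\frac{1368 - 3446}{w - 4440} = \frac{1368 - 3446}{-996 - 4440} = - \frac{2078}{-5436} = \left(-2078\right) \left(- \frac{1}{5436}\right) = \frac{1039}{2718}$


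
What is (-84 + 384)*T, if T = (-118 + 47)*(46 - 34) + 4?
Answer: -254400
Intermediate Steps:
T = -848 (T = -71*12 + 4 = -852 + 4 = -848)
(-84 + 384)*T = (-84 + 384)*(-848) = 300*(-848) = -254400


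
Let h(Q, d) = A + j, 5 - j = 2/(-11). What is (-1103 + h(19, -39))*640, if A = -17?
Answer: -7848320/11 ≈ -7.1348e+5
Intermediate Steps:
j = 57/11 (j = 5 - 2/(-11) = 5 - 2*(-1)/11 = 5 - 1*(-2/11) = 5 + 2/11 = 57/11 ≈ 5.1818)
h(Q, d) = -130/11 (h(Q, d) = -17 + 57/11 = -130/11)
(-1103 + h(19, -39))*640 = (-1103 - 130/11)*640 = -12263/11*640 = -7848320/11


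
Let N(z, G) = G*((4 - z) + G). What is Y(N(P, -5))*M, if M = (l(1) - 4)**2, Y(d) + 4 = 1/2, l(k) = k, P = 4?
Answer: -63/2 ≈ -31.500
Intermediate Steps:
N(z, G) = G*(4 + G - z)
Y(d) = -7/2 (Y(d) = -4 + 1/2 = -7/2)
M = 9 (M = (1 - 4)**2 = (-3)**2 = 9)
Y(N(P, -5))*M = -7/2*9 = -63/2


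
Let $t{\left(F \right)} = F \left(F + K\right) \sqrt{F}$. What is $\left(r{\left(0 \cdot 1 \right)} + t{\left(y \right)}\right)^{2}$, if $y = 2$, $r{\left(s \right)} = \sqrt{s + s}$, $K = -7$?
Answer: $200$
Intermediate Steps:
$r{\left(s \right)} = \sqrt{2} \sqrt{s}$ ($r{\left(s \right)} = \sqrt{2 s} = \sqrt{2} \sqrt{s}$)
$t{\left(F \right)} = F^{\frac{3}{2}} \left(-7 + F\right)$ ($t{\left(F \right)} = F \left(F - 7\right) \sqrt{F} = F \left(-7 + F\right) \sqrt{F} = F^{\frac{3}{2}} \left(-7 + F\right)$)
$\left(r{\left(0 \cdot 1 \right)} + t{\left(y \right)}\right)^{2} = \left(\sqrt{2} \sqrt{0 \cdot 1} + 2^{\frac{3}{2}} \left(-7 + 2\right)\right)^{2} = \left(\sqrt{2} \sqrt{0} + 2 \sqrt{2} \left(-5\right)\right)^{2} = \left(\sqrt{2} \cdot 0 - 10 \sqrt{2}\right)^{2} = \left(0 - 10 \sqrt{2}\right)^{2} = \left(- 10 \sqrt{2}\right)^{2} = 200$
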